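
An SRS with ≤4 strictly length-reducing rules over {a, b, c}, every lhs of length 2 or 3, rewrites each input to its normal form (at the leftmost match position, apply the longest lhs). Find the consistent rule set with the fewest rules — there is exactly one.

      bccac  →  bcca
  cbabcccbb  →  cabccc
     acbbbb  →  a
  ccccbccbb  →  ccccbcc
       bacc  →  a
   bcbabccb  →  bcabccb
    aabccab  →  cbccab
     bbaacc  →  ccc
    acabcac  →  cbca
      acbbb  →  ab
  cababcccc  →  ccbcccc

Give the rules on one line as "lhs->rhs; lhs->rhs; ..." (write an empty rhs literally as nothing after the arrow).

  | bccac => bcca
  | cbabcccbb => cabcccbb => cabccc
  | acbbbb => abbbb => abb => a
  | ccccbccbb => ccccbcc

aa->c; ac->a; ba->a; bb->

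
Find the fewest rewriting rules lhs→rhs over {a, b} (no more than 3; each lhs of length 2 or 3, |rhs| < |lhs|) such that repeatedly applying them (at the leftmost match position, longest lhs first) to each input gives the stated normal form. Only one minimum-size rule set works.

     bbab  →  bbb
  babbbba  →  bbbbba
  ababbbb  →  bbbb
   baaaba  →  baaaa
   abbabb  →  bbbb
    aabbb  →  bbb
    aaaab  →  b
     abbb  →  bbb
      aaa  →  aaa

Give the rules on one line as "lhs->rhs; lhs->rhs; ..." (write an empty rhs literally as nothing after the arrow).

  | bbab => bbb
  | babbbba => bbbbba
  | ababbbb => aabbbb => abbbb => bbbb
  | baaaba => baaaa

ab->b; aba->aa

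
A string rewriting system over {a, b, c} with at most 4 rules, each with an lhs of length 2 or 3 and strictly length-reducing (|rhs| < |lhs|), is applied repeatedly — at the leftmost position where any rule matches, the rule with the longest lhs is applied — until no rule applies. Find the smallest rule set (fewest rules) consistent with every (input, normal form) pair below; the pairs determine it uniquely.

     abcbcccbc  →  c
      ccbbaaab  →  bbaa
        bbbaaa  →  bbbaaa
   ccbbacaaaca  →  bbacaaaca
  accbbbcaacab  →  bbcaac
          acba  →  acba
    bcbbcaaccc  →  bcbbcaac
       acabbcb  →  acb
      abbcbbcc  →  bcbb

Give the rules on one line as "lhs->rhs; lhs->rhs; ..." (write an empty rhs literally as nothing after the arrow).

ab->; cbc->c; cc->

  | abcbcccbc => cbcccbc => cccbc => cbc => c
  | ccbbaaab => bbaaab => bbaa
  | bbbaaa
  | ccbbacaaaca => bbacaaaca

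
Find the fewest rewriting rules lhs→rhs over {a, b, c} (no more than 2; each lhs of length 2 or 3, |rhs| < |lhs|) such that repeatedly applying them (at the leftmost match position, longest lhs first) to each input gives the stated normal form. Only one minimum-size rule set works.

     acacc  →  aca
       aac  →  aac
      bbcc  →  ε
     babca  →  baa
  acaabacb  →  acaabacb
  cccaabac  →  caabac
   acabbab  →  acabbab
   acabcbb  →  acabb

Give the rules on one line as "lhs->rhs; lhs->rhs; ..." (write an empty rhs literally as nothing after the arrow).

bc->; cc->

  | acacc => aca
  | aac
  | bbcc => bc => ε
  | babca => baa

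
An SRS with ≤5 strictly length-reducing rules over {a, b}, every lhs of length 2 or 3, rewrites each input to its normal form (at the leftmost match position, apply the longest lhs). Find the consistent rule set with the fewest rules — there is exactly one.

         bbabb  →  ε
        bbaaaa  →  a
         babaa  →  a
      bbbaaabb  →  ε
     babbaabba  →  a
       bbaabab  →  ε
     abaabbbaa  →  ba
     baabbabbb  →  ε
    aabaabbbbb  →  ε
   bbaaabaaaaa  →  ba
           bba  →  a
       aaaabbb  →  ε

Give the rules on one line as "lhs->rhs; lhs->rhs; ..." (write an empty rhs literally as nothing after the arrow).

aa->a; ab->b; bb->; bbb->

  | bbabb => abb => bb => ε
  | bbaaaa => aaaa => aaa => aa => a
  | babaa => bbaa => aa => a
  | bbbaaabb => aaabb => aabb => abb => bb => ε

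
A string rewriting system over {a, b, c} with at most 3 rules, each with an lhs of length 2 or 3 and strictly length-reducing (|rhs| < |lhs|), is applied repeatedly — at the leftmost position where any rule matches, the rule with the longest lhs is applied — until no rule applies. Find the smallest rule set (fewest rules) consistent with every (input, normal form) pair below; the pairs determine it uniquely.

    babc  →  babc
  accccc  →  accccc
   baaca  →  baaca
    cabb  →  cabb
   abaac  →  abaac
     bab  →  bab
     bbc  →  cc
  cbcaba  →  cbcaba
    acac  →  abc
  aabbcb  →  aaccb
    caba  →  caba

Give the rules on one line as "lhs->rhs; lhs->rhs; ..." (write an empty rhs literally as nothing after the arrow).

  | babc
  | accccc
  | baaca
  | cabb

bbc->cc; cac->bc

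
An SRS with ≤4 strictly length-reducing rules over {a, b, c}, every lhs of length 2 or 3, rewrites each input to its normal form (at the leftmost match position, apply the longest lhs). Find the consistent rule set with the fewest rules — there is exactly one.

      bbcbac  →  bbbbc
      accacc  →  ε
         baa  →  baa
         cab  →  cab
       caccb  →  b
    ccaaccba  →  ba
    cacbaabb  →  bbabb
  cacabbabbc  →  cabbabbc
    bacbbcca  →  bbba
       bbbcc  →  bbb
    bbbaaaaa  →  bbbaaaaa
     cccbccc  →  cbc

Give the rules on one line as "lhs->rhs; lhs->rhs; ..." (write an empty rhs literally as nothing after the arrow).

  | bbcbac => bbbbc
  | accacc => cacc => cc => ε
  | baa
  | cab

ac->; cba->bb; cc->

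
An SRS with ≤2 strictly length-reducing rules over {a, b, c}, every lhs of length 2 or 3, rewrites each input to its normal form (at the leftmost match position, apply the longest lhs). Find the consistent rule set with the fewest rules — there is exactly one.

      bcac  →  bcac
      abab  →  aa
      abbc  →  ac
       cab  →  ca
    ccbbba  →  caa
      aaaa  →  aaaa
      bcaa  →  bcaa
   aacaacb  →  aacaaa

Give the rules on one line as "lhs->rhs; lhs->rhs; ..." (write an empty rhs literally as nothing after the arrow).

ab->a; cb->a

  | bcac
  | abab => aab => aa
  | abbc => abc => ac
  | cab => ca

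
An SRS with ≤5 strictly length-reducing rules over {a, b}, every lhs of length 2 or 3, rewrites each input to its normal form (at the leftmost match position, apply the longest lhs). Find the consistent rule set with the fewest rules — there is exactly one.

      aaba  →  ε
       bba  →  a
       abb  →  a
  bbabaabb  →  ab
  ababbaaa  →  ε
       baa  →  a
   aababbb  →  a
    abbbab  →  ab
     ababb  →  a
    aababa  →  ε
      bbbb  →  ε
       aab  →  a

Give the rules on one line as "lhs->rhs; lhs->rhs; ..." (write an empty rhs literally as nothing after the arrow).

aa->; aab->a; ba->; bb->

  | aaba => aa => ε
  | bba => a
  | abb => a
  | bbabaabb => abaabb => aabb => ab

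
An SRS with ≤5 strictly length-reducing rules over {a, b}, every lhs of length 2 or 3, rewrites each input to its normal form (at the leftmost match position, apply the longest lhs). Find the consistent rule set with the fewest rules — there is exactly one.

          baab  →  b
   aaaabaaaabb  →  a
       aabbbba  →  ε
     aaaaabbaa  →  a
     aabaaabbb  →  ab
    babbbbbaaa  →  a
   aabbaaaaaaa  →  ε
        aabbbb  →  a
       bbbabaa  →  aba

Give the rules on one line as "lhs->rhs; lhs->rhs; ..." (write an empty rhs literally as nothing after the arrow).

  | baab => b
  | aaaabaaaabb => abaaaabb => aaabb => bb => a
  | aabbbba => abbbba => aabba => abba => aaa => ε
  | aaaaabbaa => aabbaa => abbaa => aaaa => a

aa->a; aaa->; baa->; bb->a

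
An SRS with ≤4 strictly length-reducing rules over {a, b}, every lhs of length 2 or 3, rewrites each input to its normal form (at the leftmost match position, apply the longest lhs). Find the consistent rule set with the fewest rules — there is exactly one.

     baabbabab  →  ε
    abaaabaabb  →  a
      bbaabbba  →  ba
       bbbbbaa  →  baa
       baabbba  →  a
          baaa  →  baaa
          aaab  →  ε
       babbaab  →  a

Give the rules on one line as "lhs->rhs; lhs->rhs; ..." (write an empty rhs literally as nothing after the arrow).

aab->b; ab->; abb->; bb->a

  | baabbabab => bbbabab => ababab => abab => ab => ε
  | abaaabaabb => aaabaabb => abaabb => aabb => bb => a
  | bbaabbba => aaabbba => abbba => ba
  | bbbbbaa => abbbaa => baa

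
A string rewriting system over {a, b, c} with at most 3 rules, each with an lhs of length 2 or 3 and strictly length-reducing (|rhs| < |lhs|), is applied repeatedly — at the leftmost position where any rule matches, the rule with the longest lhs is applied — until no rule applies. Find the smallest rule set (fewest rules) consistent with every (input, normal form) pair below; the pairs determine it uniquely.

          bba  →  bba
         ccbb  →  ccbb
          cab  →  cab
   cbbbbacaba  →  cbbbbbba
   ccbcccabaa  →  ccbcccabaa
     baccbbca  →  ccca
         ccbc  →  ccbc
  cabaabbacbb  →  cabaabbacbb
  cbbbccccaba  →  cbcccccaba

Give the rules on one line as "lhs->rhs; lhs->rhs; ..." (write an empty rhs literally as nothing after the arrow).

  | bba
  | ccbb
  | cab
  | cbbbbacaba => cbbbbbba

aca->b; acc->b; bbc->cc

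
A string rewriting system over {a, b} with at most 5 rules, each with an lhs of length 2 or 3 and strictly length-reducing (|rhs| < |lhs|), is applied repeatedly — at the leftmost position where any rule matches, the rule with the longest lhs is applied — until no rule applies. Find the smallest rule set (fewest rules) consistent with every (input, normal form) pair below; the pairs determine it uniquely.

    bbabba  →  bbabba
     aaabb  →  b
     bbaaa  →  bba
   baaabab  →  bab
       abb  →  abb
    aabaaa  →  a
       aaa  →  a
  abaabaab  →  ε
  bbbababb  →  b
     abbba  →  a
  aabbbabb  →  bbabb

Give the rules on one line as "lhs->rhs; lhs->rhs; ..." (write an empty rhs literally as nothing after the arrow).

  | bbabba
  | aaabb => aabb => b
  | bbaaa => bbaa => bba
  | baaabab => baabab => bab

aa->a; aab->; aba->aa; bbb->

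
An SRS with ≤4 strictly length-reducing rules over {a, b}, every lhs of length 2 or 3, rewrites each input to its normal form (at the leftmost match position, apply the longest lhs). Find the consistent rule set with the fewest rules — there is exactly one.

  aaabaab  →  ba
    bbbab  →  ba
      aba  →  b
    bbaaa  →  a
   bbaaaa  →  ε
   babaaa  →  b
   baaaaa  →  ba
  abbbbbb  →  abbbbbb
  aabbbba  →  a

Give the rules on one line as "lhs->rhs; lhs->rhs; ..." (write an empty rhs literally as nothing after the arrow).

  | aaabaab => abaab => bab => ba
  | bbbab => bab => ba
  | aba => b
  | bbaaa => aaa => a

aa->; aba->b; bab->ba; bba->a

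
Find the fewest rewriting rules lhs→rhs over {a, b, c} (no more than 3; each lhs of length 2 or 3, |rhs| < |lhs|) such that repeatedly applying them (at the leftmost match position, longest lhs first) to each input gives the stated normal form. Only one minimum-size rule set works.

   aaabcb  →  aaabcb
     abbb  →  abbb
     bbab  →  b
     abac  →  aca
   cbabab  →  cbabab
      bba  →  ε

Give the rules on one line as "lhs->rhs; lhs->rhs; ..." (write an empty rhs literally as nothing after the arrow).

  | aaabcb
  | abbb
  | bbab => b
  | abac => aca

bac->ca; bba->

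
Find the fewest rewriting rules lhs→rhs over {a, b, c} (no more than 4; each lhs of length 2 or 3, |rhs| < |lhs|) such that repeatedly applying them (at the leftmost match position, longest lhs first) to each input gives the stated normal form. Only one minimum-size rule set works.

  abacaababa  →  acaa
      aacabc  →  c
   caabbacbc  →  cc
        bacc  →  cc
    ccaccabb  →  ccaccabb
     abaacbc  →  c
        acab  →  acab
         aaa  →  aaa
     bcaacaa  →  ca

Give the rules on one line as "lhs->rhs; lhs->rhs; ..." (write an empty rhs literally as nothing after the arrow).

  | abacaababa => acaababa => acaaba => acaa
  | aacabc => babc => bc => c
  | caabbacbc => caabcbc => caacbc => cbbc => cbc => cc
  | bacc => cc

aac->b; ba->; bc->c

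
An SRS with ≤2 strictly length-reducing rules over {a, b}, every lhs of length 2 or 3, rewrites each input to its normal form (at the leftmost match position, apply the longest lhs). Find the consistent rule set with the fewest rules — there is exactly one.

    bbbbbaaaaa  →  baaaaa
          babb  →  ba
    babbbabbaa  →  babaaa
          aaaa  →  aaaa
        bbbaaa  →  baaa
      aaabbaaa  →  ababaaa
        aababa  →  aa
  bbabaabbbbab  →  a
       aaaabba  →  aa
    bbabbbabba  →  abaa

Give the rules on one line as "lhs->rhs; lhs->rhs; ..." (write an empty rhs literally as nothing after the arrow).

  | bbbbbaaaaa => bbbaaaaa => baaaaa
  | babb => ba
  | babbbabbaa => bababbaa => babaaa
  | aaaa

aab->ba; bb->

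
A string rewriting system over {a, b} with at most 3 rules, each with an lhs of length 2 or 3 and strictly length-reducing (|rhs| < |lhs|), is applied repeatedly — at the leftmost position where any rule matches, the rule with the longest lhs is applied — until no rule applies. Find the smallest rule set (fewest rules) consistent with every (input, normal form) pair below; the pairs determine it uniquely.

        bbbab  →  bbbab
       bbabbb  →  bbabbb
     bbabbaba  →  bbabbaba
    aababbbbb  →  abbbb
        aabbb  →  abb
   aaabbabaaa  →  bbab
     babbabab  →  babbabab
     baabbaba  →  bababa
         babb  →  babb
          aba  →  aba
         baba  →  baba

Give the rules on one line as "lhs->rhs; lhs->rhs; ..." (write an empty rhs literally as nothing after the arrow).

aaa->; aab->a

  | bbbab
  | bbabbb
  | bbabbaba
  | aababbbbb => aabbbbb => abbbb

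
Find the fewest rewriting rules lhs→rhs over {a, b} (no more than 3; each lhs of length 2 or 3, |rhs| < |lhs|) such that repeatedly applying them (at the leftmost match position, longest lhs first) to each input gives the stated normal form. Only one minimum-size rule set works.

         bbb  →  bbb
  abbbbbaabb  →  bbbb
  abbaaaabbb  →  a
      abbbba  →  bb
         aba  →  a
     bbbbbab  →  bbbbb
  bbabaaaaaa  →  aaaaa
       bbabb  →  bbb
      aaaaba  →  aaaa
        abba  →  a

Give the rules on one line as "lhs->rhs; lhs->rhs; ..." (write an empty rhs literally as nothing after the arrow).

ab->; ba->a; bba->b

  | bbb
  | abbbbbaabb => bbbbaabb => bbbabb => bbbb
  | abbaaaabbb => baaaabbb => aaaabbb => aaabb => aab => a
  | abbbba => bbba => bb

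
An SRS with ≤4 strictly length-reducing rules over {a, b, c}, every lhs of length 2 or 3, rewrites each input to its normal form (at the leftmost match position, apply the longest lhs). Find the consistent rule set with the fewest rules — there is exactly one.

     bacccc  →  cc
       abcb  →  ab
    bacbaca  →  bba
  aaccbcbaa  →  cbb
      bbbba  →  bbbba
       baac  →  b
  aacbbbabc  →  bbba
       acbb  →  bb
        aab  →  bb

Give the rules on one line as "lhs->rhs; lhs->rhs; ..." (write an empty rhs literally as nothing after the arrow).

aa->b; ac->; bc->

  | bacccc => bccc => cc
  | abcb => ab
  | bacbaca => bbaca => bba
  | aaccbcbaa => bccbcbaa => cbcbaa => cbaa => cbb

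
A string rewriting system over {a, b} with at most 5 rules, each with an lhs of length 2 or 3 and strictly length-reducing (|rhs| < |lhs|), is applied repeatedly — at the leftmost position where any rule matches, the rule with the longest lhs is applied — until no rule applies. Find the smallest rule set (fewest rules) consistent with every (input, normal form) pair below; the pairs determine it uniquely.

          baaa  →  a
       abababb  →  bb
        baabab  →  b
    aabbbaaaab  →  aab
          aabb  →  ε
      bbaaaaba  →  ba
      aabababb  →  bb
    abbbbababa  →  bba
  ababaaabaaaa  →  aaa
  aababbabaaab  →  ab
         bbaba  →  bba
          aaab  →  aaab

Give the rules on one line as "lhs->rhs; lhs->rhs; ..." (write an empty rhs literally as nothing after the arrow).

aba->; abb->ba; baa->; bab->b

  | baaa => a
  | abababb => babb => bb
  | baabab => bab => b
  | aabbbaaaab => ababaaaab => baaaab => aab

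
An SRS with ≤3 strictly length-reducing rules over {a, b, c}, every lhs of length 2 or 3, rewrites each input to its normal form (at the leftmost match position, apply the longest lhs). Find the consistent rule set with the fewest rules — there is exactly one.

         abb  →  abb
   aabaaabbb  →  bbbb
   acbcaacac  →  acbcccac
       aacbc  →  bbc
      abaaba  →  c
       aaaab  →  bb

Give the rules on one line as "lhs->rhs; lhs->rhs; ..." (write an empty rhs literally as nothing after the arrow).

aa->c; ba->; ccb->bb

  | abb
  | aabaaabbb => cbaaabbb => caabbb => ccbbb => bbbb
  | acbcaacac => acbcccac
  | aacbc => ccbc => bbc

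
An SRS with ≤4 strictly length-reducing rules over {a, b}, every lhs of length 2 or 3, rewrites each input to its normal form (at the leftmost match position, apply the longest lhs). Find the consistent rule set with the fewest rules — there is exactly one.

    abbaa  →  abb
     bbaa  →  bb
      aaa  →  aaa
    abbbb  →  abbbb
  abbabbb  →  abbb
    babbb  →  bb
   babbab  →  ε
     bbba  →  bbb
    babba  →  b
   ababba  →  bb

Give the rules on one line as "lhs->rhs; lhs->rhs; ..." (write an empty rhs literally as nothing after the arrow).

aba->; ba->b; bab->

  | abbaa => abba => abb
  | bbaa => bba => bb
  | aaa
  | abbbb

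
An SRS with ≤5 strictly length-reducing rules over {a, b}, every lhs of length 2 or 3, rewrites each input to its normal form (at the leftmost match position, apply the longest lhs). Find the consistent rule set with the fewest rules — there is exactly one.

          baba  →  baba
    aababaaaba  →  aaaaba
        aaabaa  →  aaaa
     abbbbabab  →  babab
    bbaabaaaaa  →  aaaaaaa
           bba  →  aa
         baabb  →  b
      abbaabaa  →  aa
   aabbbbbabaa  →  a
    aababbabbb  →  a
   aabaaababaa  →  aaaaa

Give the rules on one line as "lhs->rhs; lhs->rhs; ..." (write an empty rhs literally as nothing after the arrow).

abb->b; baa->a; bb->a; bbb->b

  | baba
  | aababaaaba => aabaaaba => aaaaba
  | aaabaa => aaaa
  | abbbbabab => bbbabab => babab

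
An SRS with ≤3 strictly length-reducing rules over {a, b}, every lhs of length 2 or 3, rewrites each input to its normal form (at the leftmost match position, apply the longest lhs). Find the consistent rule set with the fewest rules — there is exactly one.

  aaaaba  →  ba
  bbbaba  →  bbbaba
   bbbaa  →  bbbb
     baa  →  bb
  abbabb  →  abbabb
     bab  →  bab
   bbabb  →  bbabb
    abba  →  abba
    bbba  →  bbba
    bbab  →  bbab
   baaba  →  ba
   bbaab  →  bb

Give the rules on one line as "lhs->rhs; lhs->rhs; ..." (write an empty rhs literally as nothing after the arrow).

aa->b; aab->

  | aaaaba => baaba => ba
  | bbbaba
  | bbbaa => bbbb
  | baa => bb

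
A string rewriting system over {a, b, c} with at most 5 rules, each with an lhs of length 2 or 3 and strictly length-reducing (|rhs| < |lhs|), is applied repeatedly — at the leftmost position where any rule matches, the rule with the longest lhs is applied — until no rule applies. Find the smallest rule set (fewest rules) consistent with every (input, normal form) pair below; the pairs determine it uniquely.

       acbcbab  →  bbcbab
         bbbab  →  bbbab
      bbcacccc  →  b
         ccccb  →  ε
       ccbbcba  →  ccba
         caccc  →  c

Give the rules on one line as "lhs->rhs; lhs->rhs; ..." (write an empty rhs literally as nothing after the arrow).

ac->b; bcc->; cbb->; ccc->ca

  | acbcbab => bbcbab
  | bbbab
  | bbcacccc => bbcbccc => bbcc => b
  | ccccb => cacb => cbb => ε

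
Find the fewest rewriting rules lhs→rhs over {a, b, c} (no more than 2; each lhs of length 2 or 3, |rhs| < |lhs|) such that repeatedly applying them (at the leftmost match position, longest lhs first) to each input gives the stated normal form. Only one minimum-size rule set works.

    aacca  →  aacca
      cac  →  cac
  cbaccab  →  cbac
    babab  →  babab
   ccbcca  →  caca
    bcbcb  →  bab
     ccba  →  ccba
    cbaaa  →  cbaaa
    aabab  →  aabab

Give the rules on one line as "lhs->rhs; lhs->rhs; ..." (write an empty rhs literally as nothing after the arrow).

cab->; cbc->a

  | aacca
  | cac
  | cbaccab => cbac
  | babab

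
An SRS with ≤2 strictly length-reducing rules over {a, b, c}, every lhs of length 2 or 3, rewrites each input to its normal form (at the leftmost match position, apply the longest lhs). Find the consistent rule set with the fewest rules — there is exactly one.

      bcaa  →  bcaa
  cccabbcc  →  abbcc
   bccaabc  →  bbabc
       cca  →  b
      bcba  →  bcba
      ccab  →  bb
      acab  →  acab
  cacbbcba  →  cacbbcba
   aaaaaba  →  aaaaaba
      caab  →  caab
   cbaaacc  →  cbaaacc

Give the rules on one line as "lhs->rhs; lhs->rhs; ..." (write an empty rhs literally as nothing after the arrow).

cca->b; ccc->

  | bcaa
  | cccabbcc => abbcc
  | bccaabc => bbabc
  | cca => b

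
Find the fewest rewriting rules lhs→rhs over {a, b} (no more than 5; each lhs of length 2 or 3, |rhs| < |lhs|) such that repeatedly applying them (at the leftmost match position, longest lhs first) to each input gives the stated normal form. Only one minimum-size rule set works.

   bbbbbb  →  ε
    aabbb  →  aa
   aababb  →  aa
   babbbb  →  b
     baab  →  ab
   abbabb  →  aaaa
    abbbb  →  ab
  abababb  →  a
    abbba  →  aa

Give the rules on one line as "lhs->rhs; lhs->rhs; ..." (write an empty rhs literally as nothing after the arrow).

aba->; ba->; bb->a; bbb->

  | bbbbbb => bbb => ε
  | aabbb => aa
  | aababb => abb => aa
  | babbbb => bbbb => b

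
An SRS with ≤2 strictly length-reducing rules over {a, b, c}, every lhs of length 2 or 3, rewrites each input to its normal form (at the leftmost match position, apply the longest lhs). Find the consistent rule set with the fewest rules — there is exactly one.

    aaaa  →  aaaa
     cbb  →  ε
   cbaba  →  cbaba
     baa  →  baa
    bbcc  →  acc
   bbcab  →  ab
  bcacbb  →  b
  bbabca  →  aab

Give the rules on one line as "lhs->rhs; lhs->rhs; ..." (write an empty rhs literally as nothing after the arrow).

  | aaaa
  | cbb => ca => ε
  | cbaba
  | baa

bb->a; ca->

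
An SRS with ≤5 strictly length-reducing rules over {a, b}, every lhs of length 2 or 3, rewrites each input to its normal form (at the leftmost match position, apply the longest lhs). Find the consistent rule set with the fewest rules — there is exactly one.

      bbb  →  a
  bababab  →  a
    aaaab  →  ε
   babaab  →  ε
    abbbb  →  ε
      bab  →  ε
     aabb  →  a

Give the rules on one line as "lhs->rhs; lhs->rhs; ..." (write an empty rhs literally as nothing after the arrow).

  | bbb => a
  | bababab => bbabab => abab => abb => a
  | aaaab => baab => bab => bb => ε
  | babaab => bbaab => aab => bb => ε

aa->b; ba->b; bb->; bbb->a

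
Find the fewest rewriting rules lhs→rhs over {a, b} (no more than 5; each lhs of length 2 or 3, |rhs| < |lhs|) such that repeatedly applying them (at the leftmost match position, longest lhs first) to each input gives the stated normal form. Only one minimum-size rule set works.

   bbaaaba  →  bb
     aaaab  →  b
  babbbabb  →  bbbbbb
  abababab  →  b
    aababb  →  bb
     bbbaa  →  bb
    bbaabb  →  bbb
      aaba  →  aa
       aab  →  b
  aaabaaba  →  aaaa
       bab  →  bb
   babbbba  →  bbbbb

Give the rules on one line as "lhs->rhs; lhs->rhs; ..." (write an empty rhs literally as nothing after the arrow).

  | bbaaaba => baba => bba => bb
  | aaaab => aaab => aab => ab => b
  | babbbabb => bbbbabb => bbbbbb
  | abababab => ababab => abab => ab => b

ab->b; aba->a; ba->b; baa->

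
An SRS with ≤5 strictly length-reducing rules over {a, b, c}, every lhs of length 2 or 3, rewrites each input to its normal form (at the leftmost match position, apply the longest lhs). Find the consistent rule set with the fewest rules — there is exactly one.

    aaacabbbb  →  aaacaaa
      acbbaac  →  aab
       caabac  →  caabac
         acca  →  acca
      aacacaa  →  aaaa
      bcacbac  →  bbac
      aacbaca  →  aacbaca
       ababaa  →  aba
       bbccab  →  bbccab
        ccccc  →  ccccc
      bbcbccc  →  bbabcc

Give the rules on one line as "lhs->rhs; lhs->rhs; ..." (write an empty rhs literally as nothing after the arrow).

  | aaacabbbb => aaacaabb => aaacaaa
  | acbbaac => acbc => aab
  | caabac
  | acca

abb->aa; baa->; cac->; cbc->ab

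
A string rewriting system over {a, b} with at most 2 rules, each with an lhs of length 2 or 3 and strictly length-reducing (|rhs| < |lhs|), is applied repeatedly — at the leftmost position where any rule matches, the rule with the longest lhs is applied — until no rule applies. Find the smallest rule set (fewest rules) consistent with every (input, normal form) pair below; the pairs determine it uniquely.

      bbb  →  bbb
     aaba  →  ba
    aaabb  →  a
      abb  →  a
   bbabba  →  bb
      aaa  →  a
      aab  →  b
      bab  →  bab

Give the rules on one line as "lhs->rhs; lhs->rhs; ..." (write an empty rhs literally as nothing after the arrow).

aa->; abb->a

  | bbb
  | aaba => ba
  | aaabb => abb => a
  | abb => a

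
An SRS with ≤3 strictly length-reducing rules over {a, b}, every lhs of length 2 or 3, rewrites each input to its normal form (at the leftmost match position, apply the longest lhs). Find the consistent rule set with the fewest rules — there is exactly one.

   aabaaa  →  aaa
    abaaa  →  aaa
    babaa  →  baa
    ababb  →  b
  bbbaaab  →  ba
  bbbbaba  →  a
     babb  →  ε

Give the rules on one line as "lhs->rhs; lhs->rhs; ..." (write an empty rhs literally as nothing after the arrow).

aab->; ab->; bb->

  | aabaaa => aaa
  | abaaa => aaa
  | babaa => baa
  | ababb => abb => b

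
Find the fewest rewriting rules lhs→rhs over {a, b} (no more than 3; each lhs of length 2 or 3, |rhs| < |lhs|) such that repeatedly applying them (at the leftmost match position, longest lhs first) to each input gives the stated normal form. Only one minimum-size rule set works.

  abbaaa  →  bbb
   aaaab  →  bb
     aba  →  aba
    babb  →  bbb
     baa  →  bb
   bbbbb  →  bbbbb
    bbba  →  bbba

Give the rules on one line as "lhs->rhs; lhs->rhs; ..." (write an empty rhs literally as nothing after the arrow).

aa->b; aaa->aa; abb->bb

  | abbaaa => bbaaa => bbaa => bbb
  | aaaab => aaab => aab => bb
  | aba
  | babb => bbb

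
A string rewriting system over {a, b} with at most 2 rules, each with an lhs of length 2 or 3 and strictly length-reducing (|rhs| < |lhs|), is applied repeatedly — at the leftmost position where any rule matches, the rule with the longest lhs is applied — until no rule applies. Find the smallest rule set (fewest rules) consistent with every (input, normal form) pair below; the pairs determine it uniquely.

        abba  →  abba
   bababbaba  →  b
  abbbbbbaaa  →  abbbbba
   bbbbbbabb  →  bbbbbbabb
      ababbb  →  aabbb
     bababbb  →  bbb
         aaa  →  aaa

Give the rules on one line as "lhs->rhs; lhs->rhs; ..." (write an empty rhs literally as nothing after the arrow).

  | abba
  | bababbaba => baabbaba => bbaba => bbaa => b
  | abbbbbbaaa => abbbbba
  | bbbbbbabb

aba->aa; baa->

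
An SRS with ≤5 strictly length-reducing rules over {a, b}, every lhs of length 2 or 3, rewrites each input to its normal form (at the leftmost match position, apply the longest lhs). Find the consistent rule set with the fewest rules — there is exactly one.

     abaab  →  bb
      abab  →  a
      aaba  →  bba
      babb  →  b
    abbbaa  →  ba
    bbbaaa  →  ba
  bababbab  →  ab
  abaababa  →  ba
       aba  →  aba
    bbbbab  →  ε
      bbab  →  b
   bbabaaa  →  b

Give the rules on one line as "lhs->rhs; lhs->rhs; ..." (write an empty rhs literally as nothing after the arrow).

aa->b; baa->a; bab->; bbb->

  | abaab => aab => bb
  | abab => a
  | aaba => bba
  | babb => b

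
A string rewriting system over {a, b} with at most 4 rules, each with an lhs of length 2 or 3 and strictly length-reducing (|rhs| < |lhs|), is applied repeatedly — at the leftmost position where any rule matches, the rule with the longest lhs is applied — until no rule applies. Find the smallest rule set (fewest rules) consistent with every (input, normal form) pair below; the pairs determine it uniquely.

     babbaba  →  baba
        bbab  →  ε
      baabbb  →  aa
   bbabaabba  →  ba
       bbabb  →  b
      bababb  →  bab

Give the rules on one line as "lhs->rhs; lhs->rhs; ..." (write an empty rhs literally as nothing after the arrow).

aab->; baa->b; bb->a

  | babbaba => baaaba => baba
  | bbab => aab => ε
  | baabbb => bbbb => abb => aa
  | bbabaabba => aabaabba => aabba => ba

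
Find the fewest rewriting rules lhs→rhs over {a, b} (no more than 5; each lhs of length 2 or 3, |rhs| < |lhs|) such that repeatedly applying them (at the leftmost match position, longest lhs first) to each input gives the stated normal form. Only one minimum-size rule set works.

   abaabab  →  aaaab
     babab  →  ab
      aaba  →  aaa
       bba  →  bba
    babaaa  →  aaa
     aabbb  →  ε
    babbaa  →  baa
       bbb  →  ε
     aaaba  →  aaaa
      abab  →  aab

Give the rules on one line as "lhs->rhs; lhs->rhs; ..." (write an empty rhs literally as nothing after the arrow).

  | abaabab => aaabab => aaaab
  | babab => ab
  | aaba => aaa
  | bba

aba->aa; abb->bb; bab->; bbb->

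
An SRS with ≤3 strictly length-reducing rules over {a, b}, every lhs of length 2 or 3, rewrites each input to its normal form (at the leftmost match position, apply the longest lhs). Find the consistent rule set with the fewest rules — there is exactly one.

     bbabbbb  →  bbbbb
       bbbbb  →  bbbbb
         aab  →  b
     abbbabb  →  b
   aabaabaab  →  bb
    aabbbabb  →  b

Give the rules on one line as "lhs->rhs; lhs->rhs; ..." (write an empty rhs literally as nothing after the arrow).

ab->b; abb->; bba->b

  | bbabbbb => bbbbb
  | bbbbb
  | aab => ab => b
  | abbbabb => babb => b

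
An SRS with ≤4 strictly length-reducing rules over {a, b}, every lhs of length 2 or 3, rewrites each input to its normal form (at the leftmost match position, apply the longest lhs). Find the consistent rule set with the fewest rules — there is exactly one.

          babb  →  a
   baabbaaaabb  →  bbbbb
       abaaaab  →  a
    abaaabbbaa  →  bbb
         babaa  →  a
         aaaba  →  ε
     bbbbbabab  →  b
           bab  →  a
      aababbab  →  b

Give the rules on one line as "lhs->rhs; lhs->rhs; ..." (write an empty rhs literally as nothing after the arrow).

aa->; ab->a; bab->ab

  | babb => abb => ab => a
  | baabbaaaabb => bbbaaaabb => bbbaabb => bbbbb
  | abaaaab => aaaaab => aaab => ab => a
  | abaaabbbaa => aaaabbbaa => aabbbaa => bbbaa => bbb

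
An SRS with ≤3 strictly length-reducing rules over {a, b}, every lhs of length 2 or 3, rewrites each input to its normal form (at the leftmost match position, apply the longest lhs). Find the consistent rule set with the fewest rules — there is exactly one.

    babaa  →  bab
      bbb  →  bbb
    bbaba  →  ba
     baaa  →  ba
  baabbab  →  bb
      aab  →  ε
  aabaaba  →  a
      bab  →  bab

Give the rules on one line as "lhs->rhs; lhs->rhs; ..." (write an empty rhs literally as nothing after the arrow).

aab->; baa->b; bba->

  | babaa => bab
  | bbb
  | bbaba => ba
  | baaa => ba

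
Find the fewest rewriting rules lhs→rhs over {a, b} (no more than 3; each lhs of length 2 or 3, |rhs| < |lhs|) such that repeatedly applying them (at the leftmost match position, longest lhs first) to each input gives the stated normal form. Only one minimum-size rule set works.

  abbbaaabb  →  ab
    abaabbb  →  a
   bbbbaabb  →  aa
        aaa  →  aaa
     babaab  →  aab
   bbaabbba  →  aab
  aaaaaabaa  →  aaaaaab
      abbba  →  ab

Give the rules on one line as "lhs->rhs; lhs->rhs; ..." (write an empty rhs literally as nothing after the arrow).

ba->b; bb->

  | abbbaaabb => abaaabb => abaabb => ababb => abbb => ab
  | abaabbb => ababbb => abbbb => abb => a
  | bbbbaabb => bbaabb => aabb => aa
  | aaa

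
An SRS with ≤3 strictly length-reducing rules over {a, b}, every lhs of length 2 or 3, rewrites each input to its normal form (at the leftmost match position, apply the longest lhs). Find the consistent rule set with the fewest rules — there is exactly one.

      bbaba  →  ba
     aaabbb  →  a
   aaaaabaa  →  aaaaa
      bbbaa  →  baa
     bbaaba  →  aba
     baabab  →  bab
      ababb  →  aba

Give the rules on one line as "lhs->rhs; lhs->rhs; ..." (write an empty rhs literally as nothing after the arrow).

  | bbaba => ba
  | aaabbb => abb => a
  | aaaaabaa => aaaaa
  | bbbaa => baa

aab->; bb->; bba->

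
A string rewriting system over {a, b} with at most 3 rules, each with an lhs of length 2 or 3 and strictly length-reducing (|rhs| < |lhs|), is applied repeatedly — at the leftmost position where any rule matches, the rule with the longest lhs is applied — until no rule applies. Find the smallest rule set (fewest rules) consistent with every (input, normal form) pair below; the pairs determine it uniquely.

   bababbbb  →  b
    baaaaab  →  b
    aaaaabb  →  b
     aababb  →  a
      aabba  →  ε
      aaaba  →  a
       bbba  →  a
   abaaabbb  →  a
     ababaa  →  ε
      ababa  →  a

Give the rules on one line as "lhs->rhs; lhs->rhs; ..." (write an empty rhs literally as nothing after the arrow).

  | bababbbb => babbbb => bbbb => abb => b
  | baaaaab => baaab => bab => b
  | aaaaabb => aaabb => abb => b
  | aababb => babb => bb => a

aa->; ab->; bb->a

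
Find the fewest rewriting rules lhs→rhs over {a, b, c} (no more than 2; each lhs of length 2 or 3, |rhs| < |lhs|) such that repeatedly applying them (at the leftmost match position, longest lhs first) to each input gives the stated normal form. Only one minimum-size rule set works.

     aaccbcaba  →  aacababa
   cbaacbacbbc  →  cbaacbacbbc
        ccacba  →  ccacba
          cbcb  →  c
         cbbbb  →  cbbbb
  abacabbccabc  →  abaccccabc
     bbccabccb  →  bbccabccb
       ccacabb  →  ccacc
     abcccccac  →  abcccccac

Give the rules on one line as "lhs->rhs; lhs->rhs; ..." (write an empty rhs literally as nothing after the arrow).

  | aaccbcaba => aacababa
  | cbaacbacbbc
  | ccacba
  | cbcb => abb => c

abb->c; cbc->ab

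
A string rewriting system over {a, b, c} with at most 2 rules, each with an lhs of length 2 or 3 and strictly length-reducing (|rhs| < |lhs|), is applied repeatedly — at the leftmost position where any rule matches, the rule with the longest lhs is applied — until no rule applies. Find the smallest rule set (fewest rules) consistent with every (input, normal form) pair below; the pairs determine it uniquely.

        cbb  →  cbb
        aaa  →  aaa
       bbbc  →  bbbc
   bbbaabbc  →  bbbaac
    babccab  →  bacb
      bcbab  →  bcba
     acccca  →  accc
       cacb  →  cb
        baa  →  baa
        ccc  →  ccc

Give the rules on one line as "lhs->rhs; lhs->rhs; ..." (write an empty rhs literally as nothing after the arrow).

ab->a; ca->

  | cbb
  | aaa
  | bbbc
  | bbbaabbc => bbbaabc => bbbaac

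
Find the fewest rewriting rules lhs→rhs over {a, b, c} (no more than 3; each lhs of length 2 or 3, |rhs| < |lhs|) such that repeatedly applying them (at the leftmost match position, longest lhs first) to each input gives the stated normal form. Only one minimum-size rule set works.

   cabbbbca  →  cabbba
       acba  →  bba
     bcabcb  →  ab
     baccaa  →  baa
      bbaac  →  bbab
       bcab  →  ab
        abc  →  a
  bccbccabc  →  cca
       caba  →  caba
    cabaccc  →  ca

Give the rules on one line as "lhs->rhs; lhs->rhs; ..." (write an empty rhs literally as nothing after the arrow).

  | cabbbbca => cabbba
  | acba => bba
  | bcabcb => abcb => ab
  | baccaa => bbcaa => baa

ac->b; bc->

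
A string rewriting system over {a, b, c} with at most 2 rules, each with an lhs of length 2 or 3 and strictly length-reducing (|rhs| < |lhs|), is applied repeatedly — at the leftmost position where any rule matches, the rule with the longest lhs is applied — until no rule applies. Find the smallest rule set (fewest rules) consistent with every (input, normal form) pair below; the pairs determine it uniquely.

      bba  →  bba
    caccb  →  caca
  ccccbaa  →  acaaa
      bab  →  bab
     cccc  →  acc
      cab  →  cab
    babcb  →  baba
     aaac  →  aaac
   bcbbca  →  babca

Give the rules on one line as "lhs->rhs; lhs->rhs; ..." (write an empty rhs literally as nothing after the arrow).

  | bba
  | caccb => caca
  | ccccbaa => accbaa => acaaa
  | bab

cb->a; ccc->ac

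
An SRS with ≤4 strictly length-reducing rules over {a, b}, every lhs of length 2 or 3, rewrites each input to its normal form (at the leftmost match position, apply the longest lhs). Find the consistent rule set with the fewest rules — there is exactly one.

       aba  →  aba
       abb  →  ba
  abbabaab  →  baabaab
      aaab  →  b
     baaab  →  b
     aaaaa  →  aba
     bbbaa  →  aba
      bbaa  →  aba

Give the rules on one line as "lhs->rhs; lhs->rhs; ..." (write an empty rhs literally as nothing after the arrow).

aaa->bb; abb->ba; bb->b; bba->ab

  | aba
  | abb => ba
  | abbabaab => baabaab
  | aaab => bbb => bb => b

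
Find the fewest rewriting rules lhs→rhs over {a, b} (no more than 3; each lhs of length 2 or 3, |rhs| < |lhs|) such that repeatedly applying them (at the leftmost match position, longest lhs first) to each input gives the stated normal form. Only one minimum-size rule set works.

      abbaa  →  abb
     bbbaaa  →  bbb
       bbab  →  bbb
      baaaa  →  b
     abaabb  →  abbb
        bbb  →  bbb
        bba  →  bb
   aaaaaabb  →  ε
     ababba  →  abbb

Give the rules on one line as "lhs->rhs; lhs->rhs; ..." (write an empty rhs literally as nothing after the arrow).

aa->; aab->aa; ba->b

  | abbaa => abba => abb
  | bbbaaa => bbbaa => bbba => bbb
  | bbab => bbb
  | baaaa => baaa => baa => ba => b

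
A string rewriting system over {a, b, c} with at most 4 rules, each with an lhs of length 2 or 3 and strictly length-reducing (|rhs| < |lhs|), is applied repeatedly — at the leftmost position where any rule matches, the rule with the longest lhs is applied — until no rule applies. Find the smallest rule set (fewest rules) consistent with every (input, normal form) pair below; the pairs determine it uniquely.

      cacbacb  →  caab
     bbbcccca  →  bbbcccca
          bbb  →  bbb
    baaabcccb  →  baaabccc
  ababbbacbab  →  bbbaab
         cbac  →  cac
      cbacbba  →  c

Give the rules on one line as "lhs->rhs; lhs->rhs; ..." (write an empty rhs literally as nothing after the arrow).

aac->aa; aba->; acb->a; cb->c

  | cacbacb => caacb => caab
  | bbbcccca
  | bbb
  | baaabcccb => baaabccc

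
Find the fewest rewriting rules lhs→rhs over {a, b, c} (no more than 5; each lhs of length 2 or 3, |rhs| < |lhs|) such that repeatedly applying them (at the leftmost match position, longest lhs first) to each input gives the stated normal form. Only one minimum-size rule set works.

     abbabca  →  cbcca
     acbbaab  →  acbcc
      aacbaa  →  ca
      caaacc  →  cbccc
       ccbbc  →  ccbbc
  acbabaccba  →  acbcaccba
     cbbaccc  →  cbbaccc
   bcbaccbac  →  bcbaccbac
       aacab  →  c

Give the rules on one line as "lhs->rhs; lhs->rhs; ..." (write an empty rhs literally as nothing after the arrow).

aaa->bc; aac->; ab->c; baa->ca

  | abbabca => cbabca => cbcca
  | acbbaab => acbcab => acbcc
  | aacbaa => baa => ca
  | caaacc => cbccc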